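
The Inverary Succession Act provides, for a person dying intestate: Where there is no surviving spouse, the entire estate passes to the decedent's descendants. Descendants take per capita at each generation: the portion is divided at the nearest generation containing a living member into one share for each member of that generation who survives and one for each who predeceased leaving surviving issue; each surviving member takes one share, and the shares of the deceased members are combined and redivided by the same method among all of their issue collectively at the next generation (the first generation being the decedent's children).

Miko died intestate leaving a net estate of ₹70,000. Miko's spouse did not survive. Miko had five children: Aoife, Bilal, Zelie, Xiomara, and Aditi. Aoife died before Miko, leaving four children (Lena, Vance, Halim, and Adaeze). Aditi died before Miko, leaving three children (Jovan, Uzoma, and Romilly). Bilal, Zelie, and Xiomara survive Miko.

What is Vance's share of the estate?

The entire ₹70,000 passes to the descendants.
That amount (₹70,000) is divided at the children's generation into 5 shares of ₹14,000. Bilal, Zelie, and Xiomara each take ₹14,000. The 2 shares of the deceased (Aoife and Aditi) are combined into a pool of ₹28,000.
That pool (₹28,000) is divided at the grandchildren's generation equally among Lena, Vance, Halim, Adaeze, Jovan, Uzoma, and Romilly: ₹4,000 each.

Vance receives ₹4,000.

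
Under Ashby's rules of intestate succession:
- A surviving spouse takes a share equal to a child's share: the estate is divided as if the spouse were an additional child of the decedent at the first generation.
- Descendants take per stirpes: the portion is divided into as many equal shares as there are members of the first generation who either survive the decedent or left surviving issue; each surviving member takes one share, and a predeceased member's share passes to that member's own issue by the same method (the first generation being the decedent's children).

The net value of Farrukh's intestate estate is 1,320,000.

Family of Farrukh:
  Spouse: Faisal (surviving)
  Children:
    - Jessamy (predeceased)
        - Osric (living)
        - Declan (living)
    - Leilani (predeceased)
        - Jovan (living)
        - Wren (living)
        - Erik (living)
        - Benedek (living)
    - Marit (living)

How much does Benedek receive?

Benedek receives 82,500.

The spouse counts as an additional share at the children's level, so there are 4 primary shares of 330,000. Faisal takes one such share (330,000).
The children's combined portion (990,000) is divided into 3 shares of 330,000: Marit takes 330,000; Jessamy's 330,000 share passes to Jessamy's issue; Leilani's 330,000 share passes to Leilani's issue.
Jessamy's share (330,000) is divided into 2 shares of 165,000: Osric and Declan each take 165,000.
Leilani's share (330,000) is divided into 4 shares of 82,500: Jovan, Wren, Erik, and Benedek each take 82,500.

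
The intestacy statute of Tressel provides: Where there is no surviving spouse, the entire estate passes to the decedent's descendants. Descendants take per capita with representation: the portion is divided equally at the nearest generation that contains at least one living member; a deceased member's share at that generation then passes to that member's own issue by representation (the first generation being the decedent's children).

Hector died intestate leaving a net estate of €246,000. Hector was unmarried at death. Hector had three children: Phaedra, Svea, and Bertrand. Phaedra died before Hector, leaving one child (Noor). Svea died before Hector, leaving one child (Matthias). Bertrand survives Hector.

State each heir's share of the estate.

Noor: €82,000; Matthias: €82,000; Bertrand: €82,000

The entire €246,000 passes to the descendants.
That amount (€246,000) is divided into 3 shares of €82,000: Bertrand takes €82,000; Phaedra's €82,000 share passes to Phaedra's issue; Svea's €82,000 share passes to Svea's issue.
Phaedra's share (€82,000) passes entirely to Noor.
Svea's share (€82,000) passes entirely to Matthias.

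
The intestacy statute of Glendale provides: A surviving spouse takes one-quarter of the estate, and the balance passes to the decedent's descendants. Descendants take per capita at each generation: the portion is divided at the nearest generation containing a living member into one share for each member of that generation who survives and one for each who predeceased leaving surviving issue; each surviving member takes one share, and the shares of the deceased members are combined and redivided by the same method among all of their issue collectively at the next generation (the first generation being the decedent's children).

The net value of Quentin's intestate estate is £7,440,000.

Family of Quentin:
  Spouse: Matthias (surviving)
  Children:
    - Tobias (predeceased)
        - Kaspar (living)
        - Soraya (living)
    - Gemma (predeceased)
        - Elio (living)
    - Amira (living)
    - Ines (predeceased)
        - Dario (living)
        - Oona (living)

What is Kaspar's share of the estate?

Kaspar receives £837,000.

Matthias takes one-quarter of £7,440,000 = £1,860,000. The remaining £5,580,000 passes to the descendants.
The descendants' portion (£5,580,000) is divided at the children's generation into 4 shares of £1,395,000. Amira takes £1,395,000. The 3 shares of the deceased (Tobias, Gemma, and Ines) are combined into a pool of £4,185,000.
That pool (£4,185,000) is divided at the grandchildren's generation equally among Kaspar, Soraya, Elio, Dario, and Oona: £837,000 each.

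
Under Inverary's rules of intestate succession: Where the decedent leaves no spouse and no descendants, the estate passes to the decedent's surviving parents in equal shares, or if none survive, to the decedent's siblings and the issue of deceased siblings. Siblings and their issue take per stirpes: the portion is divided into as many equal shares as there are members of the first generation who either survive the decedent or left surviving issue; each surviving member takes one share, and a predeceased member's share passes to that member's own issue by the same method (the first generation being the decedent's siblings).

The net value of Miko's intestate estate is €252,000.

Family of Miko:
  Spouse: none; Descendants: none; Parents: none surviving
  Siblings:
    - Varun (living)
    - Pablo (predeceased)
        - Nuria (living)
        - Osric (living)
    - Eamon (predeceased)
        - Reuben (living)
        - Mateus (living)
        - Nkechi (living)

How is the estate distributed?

The entire €252,000 passes to the siblings and their issue.
That amount (€252,000) is divided into 3 shares of €84,000: Varun takes €84,000; Pablo's €84,000 share passes to Pablo's issue; Eamon's €84,000 share passes to Eamon's issue.
Pablo's share (€84,000) is divided into 2 shares of €42,000: Nuria and Osric each take €42,000.
Eamon's share (€84,000) is divided into 3 shares of €28,000: Reuben, Mateus, and Nkechi each take €28,000.

Varun: €84,000; Nuria: €42,000; Osric: €42,000; Reuben: €28,000; Mateus: €28,000; Nkechi: €28,000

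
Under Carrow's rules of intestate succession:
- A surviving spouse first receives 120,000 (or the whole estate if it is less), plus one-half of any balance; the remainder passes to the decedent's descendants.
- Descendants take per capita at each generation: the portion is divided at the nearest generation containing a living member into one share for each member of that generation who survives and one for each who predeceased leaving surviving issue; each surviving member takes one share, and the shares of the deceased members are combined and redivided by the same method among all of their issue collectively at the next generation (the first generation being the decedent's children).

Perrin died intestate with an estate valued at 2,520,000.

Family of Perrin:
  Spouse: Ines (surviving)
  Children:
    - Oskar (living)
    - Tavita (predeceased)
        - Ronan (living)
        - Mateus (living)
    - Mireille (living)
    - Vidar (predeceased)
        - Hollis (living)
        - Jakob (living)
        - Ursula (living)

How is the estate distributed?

Ines first takes 120,000, leaving a balance of 2,400,000. Ines then takes one-half of the balance (1,200,000), for a total of 1,320,000. The remaining 1,200,000 passes to the descendants.
The descendants' portion (1,200,000) is divided at the children's generation into 4 shares of 300,000. Oskar and Mireille each take 300,000. The 2 shares of the deceased (Tavita and Vidar) are combined into a pool of 600,000.
That pool (600,000) is divided at the grandchildren's generation equally among Ronan, Mateus, Hollis, Jakob, and Ursula: 120,000 each.

Ines: 1,320,000; Oskar: 300,000; Ronan: 120,000; Mateus: 120,000; Mireille: 300,000; Hollis: 120,000; Jakob: 120,000; Ursula: 120,000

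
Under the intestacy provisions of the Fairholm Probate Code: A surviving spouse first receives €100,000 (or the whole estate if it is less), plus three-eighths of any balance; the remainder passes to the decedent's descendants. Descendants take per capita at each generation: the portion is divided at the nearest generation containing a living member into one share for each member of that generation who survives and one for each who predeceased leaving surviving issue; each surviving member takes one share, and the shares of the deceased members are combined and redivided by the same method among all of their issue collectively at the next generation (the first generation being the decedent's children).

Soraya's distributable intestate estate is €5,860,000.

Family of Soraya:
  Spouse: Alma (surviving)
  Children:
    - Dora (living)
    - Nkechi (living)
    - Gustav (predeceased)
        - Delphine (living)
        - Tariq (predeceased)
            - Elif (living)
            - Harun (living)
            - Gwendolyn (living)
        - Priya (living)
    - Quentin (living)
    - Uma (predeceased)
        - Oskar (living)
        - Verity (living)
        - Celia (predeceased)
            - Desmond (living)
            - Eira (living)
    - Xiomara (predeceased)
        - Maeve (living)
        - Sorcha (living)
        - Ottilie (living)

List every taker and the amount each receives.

Alma: €2,260,000; Dora: €600,000; Nkechi: €600,000; Delphine: €200,000; Elif: €80,000; Harun: €80,000; Gwendolyn: €80,000; Priya: €200,000; Quentin: €600,000; Oskar: €200,000; Verity: €200,000; Desmond: €80,000; Eira: €80,000; Maeve: €200,000; Sorcha: €200,000; Ottilie: €200,000

Alma first takes €100,000, leaving a balance of €5,760,000. Alma then takes three-eighths of the balance (€2,160,000), for a total of €2,260,000. The remaining €3,600,000 passes to the descendants.
The descendants' portion (€3,600,000) is divided at the children's generation into 6 shares of €600,000. Dora, Nkechi, and Quentin each take €600,000. The 3 shares of the deceased (Gustav, Uma, and Xiomara) are combined into a pool of €1,800,000.
That pool (€1,800,000) is divided at the grandchildren's generation into 9 shares of €200,000. Delphine, Priya, Oskar, Verity, Maeve, Sorcha, and Ottilie each take €200,000. The 2 shares of the deceased (Tariq and Celia) are combined into a pool of €400,000.
That pool (€400,000) is divided at the great-grandchildren's generation equally among Elif, Harun, Gwendolyn, Desmond, and Eira: €80,000 each.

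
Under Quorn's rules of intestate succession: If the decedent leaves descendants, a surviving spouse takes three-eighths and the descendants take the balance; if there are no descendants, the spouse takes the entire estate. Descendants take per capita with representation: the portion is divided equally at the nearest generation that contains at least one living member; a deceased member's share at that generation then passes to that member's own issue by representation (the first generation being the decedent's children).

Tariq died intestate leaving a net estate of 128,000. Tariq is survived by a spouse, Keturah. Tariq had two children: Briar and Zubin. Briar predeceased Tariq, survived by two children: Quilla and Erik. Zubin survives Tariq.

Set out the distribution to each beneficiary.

Keturah takes three-eighths of 128,000 = 48,000. The remaining 80,000 passes to the descendants.
The descendants' portion (80,000) is divided into 2 shares of 40,000: Zubin takes 40,000; Briar's 40,000 share passes to Briar's issue.
Briar's share (40,000) is divided into 2 shares of 20,000: Quilla and Erik each take 20,000.

Keturah: 48,000; Quilla: 20,000; Erik: 20,000; Zubin: 40,000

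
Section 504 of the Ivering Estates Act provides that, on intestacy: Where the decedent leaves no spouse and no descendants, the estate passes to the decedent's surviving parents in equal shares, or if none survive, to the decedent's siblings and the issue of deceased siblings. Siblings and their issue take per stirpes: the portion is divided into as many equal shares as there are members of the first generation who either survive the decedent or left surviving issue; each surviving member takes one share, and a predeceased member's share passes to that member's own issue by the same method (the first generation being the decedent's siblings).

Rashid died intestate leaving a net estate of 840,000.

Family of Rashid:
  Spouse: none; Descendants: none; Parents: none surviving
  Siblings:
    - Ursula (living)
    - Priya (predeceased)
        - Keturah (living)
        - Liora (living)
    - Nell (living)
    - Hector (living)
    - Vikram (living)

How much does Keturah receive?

The entire 840,000 passes to the siblings and their issue.
That amount (840,000) is divided into 5 shares of 168,000: Ursula, Nell, Hector, and Vikram each take 168,000; Priya's 168,000 share passes to Priya's issue.
Priya's share (168,000) is divided into 2 shares of 84,000: Keturah and Liora each take 84,000.

Keturah receives 84,000.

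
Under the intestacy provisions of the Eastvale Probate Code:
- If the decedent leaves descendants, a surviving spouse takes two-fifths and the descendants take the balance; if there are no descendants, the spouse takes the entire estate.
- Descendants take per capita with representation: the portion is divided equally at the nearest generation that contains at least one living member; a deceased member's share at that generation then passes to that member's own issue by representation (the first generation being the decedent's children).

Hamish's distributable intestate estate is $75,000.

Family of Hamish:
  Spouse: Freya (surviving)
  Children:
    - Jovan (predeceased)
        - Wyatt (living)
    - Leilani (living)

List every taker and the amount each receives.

Freya: $30,000; Wyatt: $22,500; Leilani: $22,500

Freya takes two-fifths of $75,000 = $30,000. The remaining $45,000 passes to the descendants.
The descendants' portion ($45,000) is divided into 2 shares of $22,500: Leilani takes $22,500; Jovan's $22,500 share passes to Jovan's issue.
Jovan's share ($22,500) passes entirely to Wyatt.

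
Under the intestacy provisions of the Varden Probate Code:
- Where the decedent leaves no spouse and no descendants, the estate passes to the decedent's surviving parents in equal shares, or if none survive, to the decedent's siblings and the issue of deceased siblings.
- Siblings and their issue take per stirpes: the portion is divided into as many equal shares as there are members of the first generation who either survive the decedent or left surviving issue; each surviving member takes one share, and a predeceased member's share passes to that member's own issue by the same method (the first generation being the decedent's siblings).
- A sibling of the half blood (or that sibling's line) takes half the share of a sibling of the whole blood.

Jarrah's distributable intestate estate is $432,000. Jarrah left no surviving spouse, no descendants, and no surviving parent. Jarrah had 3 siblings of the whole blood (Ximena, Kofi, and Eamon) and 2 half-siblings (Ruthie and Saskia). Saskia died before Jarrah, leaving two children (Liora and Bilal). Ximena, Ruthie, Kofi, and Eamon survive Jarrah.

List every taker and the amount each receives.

Ximena: $108,000; Ruthie: $54,000; Liora: $27,000; Bilal: $27,000; Kofi: $108,000; Eamon: $108,000

The entire $432,000 passes to the siblings and their issue.
Counting each half-blood sibling's line as half a unit, there are 4 units in $432,000, so one unit is $108,000. Whole-blood lines (Ximena, Kofi, and Eamon) take $108,000 each; half-blood lines (Ruthie and Saskia) take $54,000 each.
Saskia's share ($54,000) is divided into 2 shares of $27,000: Liora and Bilal each take $27,000.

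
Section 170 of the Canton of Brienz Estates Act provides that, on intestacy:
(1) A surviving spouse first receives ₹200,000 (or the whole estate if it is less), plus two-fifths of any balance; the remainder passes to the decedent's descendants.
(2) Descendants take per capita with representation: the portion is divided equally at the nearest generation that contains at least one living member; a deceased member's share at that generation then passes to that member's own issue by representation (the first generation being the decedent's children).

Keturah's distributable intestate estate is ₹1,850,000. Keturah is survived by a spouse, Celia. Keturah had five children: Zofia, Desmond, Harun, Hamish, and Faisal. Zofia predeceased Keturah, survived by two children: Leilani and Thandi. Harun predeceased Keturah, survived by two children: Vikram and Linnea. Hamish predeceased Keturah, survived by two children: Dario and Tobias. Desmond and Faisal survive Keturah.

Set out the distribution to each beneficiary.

Celia first takes ₹200,000, leaving a balance of ₹1,650,000. Celia then takes two-fifths of the balance (₹660,000), for a total of ₹860,000. The remaining ₹990,000 passes to the descendants.
The descendants' portion (₹990,000) is divided into 5 shares of ₹198,000: Desmond and Faisal each take ₹198,000; Zofia's ₹198,000 share passes to Zofia's issue; Harun's ₹198,000 share passes to Harun's issue; Hamish's ₹198,000 share passes to Hamish's issue.
Zofia's share (₹198,000) is divided into 2 shares of ₹99,000: Leilani and Thandi each take ₹99,000.
Harun's share (₹198,000) is divided into 2 shares of ₹99,000: Vikram and Linnea each take ₹99,000.
Hamish's share (₹198,000) is divided into 2 shares of ₹99,000: Dario and Tobias each take ₹99,000.

Celia: ₹860,000; Leilani: ₹99,000; Thandi: ₹99,000; Desmond: ₹198,000; Vikram: ₹99,000; Linnea: ₹99,000; Dario: ₹99,000; Tobias: ₹99,000; Faisal: ₹198,000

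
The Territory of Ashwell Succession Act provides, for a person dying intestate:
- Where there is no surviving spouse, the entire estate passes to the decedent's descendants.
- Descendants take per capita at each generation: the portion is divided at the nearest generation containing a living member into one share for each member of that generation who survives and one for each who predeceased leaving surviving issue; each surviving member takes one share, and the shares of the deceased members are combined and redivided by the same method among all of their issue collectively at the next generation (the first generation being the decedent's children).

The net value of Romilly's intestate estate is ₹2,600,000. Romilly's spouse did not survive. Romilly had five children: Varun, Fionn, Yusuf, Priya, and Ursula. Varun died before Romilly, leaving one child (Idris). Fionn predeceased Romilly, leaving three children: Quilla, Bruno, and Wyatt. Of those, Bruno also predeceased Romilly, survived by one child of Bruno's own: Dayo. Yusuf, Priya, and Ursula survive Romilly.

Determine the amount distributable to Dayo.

Dayo receives ₹260,000.

The entire ₹2,600,000 passes to the descendants.
That amount (₹2,600,000) is divided at the children's generation into 5 shares of ₹520,000. Yusuf, Priya, and Ursula each take ₹520,000. The 2 shares of the deceased (Varun and Fionn) are combined into a pool of ₹1,040,000.
That pool (₹1,040,000) is divided at the grandchildren's generation into 4 shares of ₹260,000. Idris, Quilla, and Wyatt each take ₹260,000. The remaining share for the deceased Bruno (₹260,000) is carried to the next generation.
That pool (₹260,000) passes entirely to Dayo, the sole taker at the great-grandchildren's generation.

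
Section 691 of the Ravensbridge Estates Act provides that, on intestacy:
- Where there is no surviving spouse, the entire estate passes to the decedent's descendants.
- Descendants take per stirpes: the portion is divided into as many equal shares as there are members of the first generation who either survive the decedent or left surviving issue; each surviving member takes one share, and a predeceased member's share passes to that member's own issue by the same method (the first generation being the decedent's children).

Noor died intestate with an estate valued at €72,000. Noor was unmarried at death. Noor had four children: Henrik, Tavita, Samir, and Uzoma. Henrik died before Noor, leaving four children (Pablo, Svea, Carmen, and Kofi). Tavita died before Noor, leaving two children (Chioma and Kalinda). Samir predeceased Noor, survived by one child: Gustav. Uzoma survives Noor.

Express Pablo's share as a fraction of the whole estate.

Pablo receives 1/16 of the estate.

The entire €72,000 passes to the descendants.
That amount (€72,000) is divided into 4 shares of €18,000: Uzoma takes €18,000; Henrik's €18,000 share passes to Henrik's issue; Tavita's €18,000 share passes to Tavita's issue; Samir's €18,000 share passes to Samir's issue.
Henrik's share (€18,000) is divided into 4 shares of €4,500: Pablo, Svea, Carmen, and Kofi each take €4,500.
Tavita's share (€18,000) is divided into 2 shares of €9,000: Chioma and Kalinda each take €9,000.
Samir's share (€18,000) passes entirely to Gustav.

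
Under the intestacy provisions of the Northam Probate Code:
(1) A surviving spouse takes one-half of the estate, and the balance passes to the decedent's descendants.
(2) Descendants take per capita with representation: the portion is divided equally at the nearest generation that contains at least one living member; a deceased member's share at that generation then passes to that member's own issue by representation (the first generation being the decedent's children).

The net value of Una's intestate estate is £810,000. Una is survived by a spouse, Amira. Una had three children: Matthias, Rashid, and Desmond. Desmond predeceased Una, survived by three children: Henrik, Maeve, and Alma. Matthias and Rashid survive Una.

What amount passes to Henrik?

Amira takes one-half of £810,000 = £405,000. The remaining £405,000 passes to the descendants.
The descendants' portion (£405,000) is divided into 3 shares of £135,000: Matthias and Rashid each take £135,000; Desmond's £135,000 share passes to Desmond's issue.
Desmond's share (£135,000) is divided into 3 shares of £45,000: Henrik, Maeve, and Alma each take £45,000.

Henrik receives £45,000.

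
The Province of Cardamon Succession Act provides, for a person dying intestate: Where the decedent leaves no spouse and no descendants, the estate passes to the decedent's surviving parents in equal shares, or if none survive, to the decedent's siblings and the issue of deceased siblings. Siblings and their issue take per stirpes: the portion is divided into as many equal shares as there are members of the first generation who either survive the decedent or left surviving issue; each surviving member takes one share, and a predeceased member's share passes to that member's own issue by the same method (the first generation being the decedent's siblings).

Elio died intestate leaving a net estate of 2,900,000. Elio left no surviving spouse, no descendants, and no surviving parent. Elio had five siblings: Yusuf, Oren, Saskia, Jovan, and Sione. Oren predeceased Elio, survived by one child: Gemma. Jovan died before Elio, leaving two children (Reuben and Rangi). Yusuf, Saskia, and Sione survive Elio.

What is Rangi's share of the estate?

The entire 2,900,000 passes to the siblings and their issue.
That amount (2,900,000) is divided into 5 shares of 580,000: Yusuf, Saskia, and Sione each take 580,000; Oren's 580,000 share passes to Oren's issue; Jovan's 580,000 share passes to Jovan's issue.
Oren's share (580,000) passes entirely to Gemma.
Jovan's share (580,000) is divided into 2 shares of 290,000: Reuben and Rangi each take 290,000.

Rangi receives 290,000.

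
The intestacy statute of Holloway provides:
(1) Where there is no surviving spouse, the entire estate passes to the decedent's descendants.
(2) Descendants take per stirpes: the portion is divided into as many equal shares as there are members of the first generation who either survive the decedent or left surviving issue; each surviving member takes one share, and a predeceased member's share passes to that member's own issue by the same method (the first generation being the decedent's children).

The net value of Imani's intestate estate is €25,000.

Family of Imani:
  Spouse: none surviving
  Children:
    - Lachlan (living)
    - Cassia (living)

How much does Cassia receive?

The entire €25,000 passes to the descendants.
That amount (€25,000) is divided into 2 shares of €12,500: Lachlan and Cassia each take €12,500.

Cassia receives €12,500.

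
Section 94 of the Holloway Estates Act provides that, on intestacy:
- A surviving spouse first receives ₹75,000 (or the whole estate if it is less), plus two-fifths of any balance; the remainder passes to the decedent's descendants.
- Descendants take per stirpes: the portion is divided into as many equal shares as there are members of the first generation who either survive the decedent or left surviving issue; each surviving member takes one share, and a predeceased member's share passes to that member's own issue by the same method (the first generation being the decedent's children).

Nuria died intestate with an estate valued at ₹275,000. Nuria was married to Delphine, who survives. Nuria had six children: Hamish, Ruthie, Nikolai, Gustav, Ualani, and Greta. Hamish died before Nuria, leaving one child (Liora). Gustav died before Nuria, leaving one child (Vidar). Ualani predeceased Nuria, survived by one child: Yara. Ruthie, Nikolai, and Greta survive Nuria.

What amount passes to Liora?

Delphine first takes ₹75,000, leaving a balance of ₹200,000. Delphine then takes two-fifths of the balance (₹80,000), for a total of ₹155,000. The remaining ₹120,000 passes to the descendants.
The descendants' portion (₹120,000) is divided into 6 shares of ₹20,000: Ruthie, Nikolai, and Greta each take ₹20,000; Hamish's ₹20,000 share passes to Hamish's issue; Gustav's ₹20,000 share passes to Gustav's issue; Ualani's ₹20,000 share passes to Ualani's issue.
Hamish's share (₹20,000) passes entirely to Liora.
Gustav's share (₹20,000) passes entirely to Vidar.
Ualani's share (₹20,000) passes entirely to Yara.

Liora receives ₹20,000.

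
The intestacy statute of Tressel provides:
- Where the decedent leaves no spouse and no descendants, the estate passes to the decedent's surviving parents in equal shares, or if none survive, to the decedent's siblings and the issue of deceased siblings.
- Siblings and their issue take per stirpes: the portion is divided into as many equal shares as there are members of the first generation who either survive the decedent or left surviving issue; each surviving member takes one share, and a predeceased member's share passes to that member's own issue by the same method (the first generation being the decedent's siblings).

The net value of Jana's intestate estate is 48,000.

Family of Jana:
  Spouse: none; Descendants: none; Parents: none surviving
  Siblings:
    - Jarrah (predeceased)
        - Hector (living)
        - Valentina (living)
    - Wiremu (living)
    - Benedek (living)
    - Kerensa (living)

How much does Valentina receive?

The entire 48,000 passes to the siblings and their issue.
That amount (48,000) is divided into 4 shares of 12,000: Wiremu, Benedek, and Kerensa each take 12,000; Jarrah's 12,000 share passes to Jarrah's issue.
Jarrah's share (12,000) is divided into 2 shares of 6,000: Hector and Valentina each take 6,000.

Valentina receives 6,000.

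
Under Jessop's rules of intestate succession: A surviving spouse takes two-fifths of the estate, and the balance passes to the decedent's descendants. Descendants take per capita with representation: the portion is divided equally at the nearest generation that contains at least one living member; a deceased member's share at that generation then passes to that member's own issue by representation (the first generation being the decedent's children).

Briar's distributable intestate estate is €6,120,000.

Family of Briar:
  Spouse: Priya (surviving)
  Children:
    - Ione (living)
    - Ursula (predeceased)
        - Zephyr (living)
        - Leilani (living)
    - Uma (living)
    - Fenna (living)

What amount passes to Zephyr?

Zephyr receives €459,000.

Priya takes two-fifths of €6,120,000 = €2,448,000. The remaining €3,672,000 passes to the descendants.
The descendants' portion (€3,672,000) is divided into 4 shares of €918,000: Ione, Uma, and Fenna each take €918,000; Ursula's €918,000 share passes to Ursula's issue.
Ursula's share (€918,000) is divided into 2 shares of €459,000: Zephyr and Leilani each take €459,000.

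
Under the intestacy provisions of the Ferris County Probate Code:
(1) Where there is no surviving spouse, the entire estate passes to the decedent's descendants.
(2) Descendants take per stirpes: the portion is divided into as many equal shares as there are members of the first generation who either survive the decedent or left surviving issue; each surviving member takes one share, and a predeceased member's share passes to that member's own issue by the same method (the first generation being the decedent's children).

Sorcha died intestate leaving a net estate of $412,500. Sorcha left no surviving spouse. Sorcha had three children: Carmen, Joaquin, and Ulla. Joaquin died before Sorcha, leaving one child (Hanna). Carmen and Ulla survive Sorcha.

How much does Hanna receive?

The entire $412,500 passes to the descendants.
That amount ($412,500) is divided into 3 shares of $137,500: Carmen and Ulla each take $137,500; Joaquin's $137,500 share passes to Joaquin's issue.
Joaquin's share ($137,500) passes entirely to Hanna.

Hanna receives $137,500.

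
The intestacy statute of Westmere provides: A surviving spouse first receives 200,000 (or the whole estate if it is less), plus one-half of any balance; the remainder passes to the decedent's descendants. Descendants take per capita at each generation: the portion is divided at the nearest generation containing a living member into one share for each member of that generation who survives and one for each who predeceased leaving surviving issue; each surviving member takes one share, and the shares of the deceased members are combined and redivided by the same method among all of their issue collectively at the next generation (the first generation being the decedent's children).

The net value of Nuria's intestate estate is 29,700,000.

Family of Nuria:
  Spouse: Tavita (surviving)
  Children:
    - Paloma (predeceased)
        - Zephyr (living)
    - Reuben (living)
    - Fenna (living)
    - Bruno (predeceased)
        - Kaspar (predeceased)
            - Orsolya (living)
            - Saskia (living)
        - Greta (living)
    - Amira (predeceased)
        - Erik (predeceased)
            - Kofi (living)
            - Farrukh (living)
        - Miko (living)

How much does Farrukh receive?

Farrukh receives 885,000.

Tavita first takes 200,000, leaving a balance of 29,500,000. Tavita then takes one-half of the balance (14,750,000), for a total of 14,950,000. The remaining 14,750,000 passes to the descendants.
The descendants' portion (14,750,000) is divided at the children's generation into 5 shares of 2,950,000. Reuben and Fenna each take 2,950,000. The 3 shares of the deceased (Paloma, Bruno, and Amira) are combined into a pool of 8,850,000.
That pool (8,850,000) is divided at the grandchildren's generation into 5 shares of 1,770,000. Zephyr, Greta, and Miko each take 1,770,000. The 2 shares of the deceased (Kaspar and Erik) are combined into a pool of 3,540,000.
That pool (3,540,000) is divided at the great-grandchildren's generation equally among Orsolya, Saskia, Kofi, and Farrukh: 885,000 each.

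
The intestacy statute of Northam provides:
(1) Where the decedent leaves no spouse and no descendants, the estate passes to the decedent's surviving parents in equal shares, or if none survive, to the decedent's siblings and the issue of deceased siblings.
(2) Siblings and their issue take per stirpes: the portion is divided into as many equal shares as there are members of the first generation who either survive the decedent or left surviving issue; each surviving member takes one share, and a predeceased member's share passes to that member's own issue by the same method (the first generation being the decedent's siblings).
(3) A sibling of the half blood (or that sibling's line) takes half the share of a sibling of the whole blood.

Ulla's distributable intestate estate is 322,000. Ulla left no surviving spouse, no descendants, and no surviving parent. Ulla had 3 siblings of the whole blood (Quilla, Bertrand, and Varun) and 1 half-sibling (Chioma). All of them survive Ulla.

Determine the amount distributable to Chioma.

Chioma receives 46,000.

The entire 322,000 passes to the siblings and their issue.
Counting each half-blood sibling's line as half a unit, there are 7/2 units in 322,000, so one unit is 92,000. Whole-blood lines (Quilla, Bertrand, and Varun) take 92,000 each; half-blood lines (Chioma) take 46,000 each.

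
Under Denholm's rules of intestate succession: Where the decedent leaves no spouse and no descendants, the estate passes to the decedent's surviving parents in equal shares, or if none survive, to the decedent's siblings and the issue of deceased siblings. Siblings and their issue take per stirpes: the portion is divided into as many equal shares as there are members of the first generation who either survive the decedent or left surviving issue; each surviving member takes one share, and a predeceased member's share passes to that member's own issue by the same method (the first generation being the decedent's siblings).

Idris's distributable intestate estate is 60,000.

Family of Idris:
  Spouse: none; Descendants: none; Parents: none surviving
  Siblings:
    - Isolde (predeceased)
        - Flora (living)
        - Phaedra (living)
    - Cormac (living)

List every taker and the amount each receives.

The entire 60,000 passes to the siblings and their issue.
That amount (60,000) is divided into 2 shares of 30,000: Cormac takes 30,000; Isolde's 30,000 share passes to Isolde's issue.
Isolde's share (30,000) is divided into 2 shares of 15,000: Flora and Phaedra each take 15,000.

Flora: 15,000; Phaedra: 15,000; Cormac: 30,000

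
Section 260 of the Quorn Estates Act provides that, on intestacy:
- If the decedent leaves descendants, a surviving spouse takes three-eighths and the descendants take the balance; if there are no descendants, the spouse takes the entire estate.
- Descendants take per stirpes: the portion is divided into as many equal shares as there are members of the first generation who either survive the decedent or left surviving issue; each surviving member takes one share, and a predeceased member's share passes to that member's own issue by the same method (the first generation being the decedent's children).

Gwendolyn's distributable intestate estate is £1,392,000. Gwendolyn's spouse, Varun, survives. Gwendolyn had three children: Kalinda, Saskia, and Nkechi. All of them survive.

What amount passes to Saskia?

Saskia receives £290,000.

Varun takes three-eighths of £1,392,000 = £522,000. The remaining £870,000 passes to the descendants.
The descendants' portion (£870,000) is divided into 3 shares of £290,000: Kalinda, Saskia, and Nkechi each take £290,000.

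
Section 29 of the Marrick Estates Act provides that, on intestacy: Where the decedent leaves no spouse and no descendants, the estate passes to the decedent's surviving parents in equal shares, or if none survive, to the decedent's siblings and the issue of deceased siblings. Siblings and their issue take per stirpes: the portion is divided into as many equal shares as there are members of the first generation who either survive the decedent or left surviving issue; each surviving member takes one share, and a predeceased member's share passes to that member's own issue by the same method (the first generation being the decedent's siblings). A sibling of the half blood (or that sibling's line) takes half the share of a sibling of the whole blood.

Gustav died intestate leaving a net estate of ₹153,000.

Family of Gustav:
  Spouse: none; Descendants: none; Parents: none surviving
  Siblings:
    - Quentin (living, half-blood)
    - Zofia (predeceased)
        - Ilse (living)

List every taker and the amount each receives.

The entire ₹153,000 passes to the siblings and their issue.
Counting each half-blood sibling's line as half a unit, there are 3/2 units in ₹153,000, so one unit is ₹102,000. Whole-blood lines (Zofia) take ₹102,000 each; half-blood lines (Quentin) take ₹51,000 each.
Zofia's share (₹102,000) passes entirely to Ilse.

Quentin: ₹51,000; Ilse: ₹102,000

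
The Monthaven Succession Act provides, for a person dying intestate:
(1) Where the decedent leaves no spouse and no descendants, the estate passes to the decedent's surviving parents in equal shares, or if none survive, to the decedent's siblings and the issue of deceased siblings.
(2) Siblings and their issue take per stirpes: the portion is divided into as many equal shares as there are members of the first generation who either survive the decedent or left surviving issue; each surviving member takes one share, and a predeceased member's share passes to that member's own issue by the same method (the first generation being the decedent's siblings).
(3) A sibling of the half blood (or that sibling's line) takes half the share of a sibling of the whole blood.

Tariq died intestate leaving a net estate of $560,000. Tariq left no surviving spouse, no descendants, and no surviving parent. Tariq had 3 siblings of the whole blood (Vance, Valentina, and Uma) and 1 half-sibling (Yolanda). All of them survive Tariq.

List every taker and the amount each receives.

The entire $560,000 passes to the siblings and their issue.
Counting each half-blood sibling's line as half a unit, there are 7/2 units in $560,000, so one unit is $160,000. Whole-blood lines (Vance, Valentina, and Uma) take $160,000 each; half-blood lines (Yolanda) take $80,000 each.

Vance: $160,000; Valentina: $160,000; Uma: $160,000; Yolanda: $80,000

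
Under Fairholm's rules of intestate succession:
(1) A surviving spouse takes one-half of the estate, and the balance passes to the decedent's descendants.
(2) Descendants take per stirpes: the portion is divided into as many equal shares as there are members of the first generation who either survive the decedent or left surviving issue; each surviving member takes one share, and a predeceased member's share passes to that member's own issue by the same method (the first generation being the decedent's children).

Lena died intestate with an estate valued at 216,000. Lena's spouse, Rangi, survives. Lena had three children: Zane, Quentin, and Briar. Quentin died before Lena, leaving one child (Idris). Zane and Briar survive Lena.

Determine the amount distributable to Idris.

Idris receives 36,000.

Rangi takes one-half of 216,000 = 108,000. The remaining 108,000 passes to the descendants.
The descendants' portion (108,000) is divided into 3 shares of 36,000: Zane and Briar each take 36,000; Quentin's 36,000 share passes to Quentin's issue.
Quentin's share (36,000) passes entirely to Idris.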